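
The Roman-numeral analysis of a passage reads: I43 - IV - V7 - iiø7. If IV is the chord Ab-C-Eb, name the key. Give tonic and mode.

The chord Ab is a major triad rooted on Ab; its label is IV.
If Ab is scale degree 4 and the mode makes that degree carry a major triad, the tonic is Eb and the mode is major.

Eb major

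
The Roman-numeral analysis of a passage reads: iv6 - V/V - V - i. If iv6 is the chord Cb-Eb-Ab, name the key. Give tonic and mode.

Eb minor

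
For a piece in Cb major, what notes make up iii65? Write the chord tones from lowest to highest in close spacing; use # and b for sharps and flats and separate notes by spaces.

In Cb major, scale degree 3 is Eb, and the diatonic chord built there is a minor seventh chord.
That chord is spelled Eb-Gb-Bb-Db.
With the 65 figure the chord is in first inversion; from the bass Gb upward in close position it reads Gb-Bb-Db-Eb.

Gb Bb Db Eb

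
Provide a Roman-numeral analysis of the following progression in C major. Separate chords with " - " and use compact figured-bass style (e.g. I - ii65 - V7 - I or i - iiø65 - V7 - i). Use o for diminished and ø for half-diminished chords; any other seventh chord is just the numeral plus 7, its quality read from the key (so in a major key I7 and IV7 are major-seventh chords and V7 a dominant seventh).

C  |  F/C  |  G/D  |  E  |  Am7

C: root C is the tonic; major triad there is I.
F/C: major triad on F = scale degree 4 → IV64.
G/D: root G is the dominant; major triad there is V64.
E: chromatic; E is V of vi, so V/vi.
Am7: minor seventh chord on A = scale degree 6 → vi7.

I - IV64 - V64 - V/vi - vi7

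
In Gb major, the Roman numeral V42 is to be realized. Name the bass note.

V in Gb major has root Db; the chord is Db-F-Ab-Cb.
The figure 42 means third inversion — the seventh is in the bass.

Cb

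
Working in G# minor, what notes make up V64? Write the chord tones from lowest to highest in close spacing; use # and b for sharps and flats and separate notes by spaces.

A# D# F##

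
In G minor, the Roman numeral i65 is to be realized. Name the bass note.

Bb

i in G minor has root G; the chord is G-Bb-D-F.
The figure 65 means first inversion — the third is in the bass.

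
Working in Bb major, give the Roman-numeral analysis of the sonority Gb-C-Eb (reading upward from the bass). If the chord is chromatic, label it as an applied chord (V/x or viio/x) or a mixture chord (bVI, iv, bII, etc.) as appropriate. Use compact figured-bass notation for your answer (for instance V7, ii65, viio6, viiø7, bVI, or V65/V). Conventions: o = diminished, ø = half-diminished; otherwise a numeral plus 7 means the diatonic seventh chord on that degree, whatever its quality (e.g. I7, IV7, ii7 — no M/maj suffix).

iio64

The pitches C-Eb-Gb form a diminished triad rooted on C.
C is the second degree of Bb major. This is the diminished supertonic triad, borrowed from the parallel minor.
With Gb in the bass the chord is in second inversion, so the figured bass is 64.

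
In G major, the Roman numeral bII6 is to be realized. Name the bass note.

bII in G major has root Ab; the chord is Ab-C-Eb.
The figure 6 means first inversion — the third is in the bass.

C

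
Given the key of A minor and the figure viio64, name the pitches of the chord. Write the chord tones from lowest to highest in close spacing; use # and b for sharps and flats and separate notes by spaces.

D G# B

In A minor, the leading-tone chord is built on the raised seventh degree, G#.
Stacking thirds from G# gives G#-B-D.
The figured bass 64 indicates second inversion, placing the fifth (D) in the bass: D-G#-B.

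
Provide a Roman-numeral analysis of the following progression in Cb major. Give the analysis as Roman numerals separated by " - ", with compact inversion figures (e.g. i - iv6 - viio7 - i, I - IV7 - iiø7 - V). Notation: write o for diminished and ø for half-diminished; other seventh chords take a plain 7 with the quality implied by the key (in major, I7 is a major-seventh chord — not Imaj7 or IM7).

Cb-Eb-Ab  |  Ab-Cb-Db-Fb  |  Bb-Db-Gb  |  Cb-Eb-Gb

Cb-Eb-Ab: root Ab is the submediant; minor triad there is vi6.
Ab-Cb-Db-Fb: minor seventh chord on Db = scale degree 2 → ii43.
Bb-Db-Gb has root Gb, degree 5 in Cb major, so V6.
Cb-Eb-Gb: root Cb is the tonic; major triad there is I.

vi6 - ii43 - V6 - I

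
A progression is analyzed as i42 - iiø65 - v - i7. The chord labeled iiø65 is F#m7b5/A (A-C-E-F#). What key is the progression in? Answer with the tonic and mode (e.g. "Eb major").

E minor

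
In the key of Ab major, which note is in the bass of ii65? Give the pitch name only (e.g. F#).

Db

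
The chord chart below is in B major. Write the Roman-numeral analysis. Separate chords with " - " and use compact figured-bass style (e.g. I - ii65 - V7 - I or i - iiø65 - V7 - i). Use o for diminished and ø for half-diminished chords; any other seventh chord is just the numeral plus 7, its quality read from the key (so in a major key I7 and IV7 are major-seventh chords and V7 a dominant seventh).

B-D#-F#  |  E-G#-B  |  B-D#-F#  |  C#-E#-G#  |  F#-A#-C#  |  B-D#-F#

I - IV - I - V/V - V - I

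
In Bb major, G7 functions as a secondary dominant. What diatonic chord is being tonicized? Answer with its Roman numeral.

The chord is a dominant seventh chord on G.
A dominant resolves down a perfect fifth: G → C. In Bb major, C is scale degree 2, i.e. ii.

ii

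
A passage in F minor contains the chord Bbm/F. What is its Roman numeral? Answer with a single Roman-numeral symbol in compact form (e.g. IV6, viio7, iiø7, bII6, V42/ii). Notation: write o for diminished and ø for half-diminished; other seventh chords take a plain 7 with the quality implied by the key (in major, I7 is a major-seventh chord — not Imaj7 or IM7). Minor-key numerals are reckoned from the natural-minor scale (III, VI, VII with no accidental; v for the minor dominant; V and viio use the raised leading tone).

Stacked in thirds the chord is Bb-Db-F: a minor triad on Bb.
In F minor, Bb is the subdominant; the diatonic minor triad there is iv.
With F in the bass the chord is in second inversion, so the figured bass is 64.

iv64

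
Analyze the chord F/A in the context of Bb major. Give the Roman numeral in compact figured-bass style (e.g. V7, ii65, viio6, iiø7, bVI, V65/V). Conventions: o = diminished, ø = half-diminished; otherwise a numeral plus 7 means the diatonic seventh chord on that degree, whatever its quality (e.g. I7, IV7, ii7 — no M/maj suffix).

V6

The pitches F-A-C form a major triad rooted on F.
In Bb major, F is the dominant; the diatonic major triad there is V.
With A in the bass the chord is in first inversion, so the figured bass is 6.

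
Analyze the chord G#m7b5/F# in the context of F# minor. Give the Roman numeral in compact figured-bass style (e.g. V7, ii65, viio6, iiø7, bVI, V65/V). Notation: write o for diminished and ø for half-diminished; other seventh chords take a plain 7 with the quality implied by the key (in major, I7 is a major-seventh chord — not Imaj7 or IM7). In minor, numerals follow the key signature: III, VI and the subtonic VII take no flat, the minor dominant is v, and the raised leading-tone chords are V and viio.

iiø42

The pitches G#-B-D-F# form a half-diminished seventh chord rooted on G#.
In F# minor, G# is the supertonic; the diatonic half-diminished seventh chord there is iiø7.
With F# in the bass the chord is in third inversion, so the figured bass is 42.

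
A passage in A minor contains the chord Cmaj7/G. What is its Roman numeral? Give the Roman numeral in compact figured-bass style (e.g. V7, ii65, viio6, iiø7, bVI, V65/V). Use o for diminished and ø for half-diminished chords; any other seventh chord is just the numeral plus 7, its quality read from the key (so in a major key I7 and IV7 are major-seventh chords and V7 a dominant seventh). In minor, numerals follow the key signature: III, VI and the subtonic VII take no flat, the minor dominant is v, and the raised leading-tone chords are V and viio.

III43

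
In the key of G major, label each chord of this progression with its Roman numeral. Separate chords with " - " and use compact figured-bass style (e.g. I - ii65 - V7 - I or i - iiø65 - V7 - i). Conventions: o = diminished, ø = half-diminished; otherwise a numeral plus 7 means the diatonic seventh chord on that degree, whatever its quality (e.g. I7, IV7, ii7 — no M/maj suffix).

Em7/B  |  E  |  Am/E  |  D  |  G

Em7/B: minor seventh chord on E = scale degree 6 → vi43.
E: a major triad on E, the applied dominant of ii → V/ii.
Am/E has root A, degree 2 in G major, so ii64.
D: root D is the dominant; major triad there is V.
G: root G is the tonic; major triad there is I.

vi43 - V/ii - ii64 - V - I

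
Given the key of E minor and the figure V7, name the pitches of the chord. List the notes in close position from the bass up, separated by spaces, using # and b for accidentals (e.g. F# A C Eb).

B D# F# A

In E minor, scale degree 5 is B. The dominant is major (leading tone raised), so V is a dominant seventh chord.
Stacking thirds from B gives B-D#-F#-A.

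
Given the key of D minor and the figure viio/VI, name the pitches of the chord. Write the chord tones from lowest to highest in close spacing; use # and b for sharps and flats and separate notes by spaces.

A C Eb

The slash marks an applied leading-tone chord: viio of VI. In D minor, VI is Bb, so the leading tone to it is A, a half step below.
Building a diminished triad on A gives A-C-Eb.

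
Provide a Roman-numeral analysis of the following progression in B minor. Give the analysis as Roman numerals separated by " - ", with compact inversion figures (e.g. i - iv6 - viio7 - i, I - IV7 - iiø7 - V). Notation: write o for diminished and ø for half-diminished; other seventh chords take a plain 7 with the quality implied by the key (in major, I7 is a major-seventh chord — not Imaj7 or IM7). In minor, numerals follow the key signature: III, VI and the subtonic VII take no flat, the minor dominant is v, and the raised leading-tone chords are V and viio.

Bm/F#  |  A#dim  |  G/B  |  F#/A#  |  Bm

i64 - viio - VI6 - V6 - i

Bm/F#: root B is the tonic; minor triad there is i64.
A#dim has root A#, degree 7 in B minor, so viio.
G/B has root G, degree 6 in B minor, so VI6.
F#/A# has root F#, degree 5 in B minor, so V6.
Bm: minor triad on B = scale degree 1 → i.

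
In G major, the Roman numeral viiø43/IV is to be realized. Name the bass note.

F

The applied chord viiø43/IV is rooted on B: B-D-F-A.
The figure 43 means second inversion — the fifth is in the bass.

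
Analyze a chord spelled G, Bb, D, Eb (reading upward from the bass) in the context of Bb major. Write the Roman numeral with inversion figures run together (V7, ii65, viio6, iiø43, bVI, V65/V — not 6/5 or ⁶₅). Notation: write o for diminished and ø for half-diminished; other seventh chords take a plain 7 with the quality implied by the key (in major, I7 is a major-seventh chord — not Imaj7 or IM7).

Stacked in thirds the chord is Eb-G-Bb-D: a major seventh chord on Eb.
Eb is scale degree 4 in Bb major, and a major seventh chord on that degree is written IV7.
With G in the bass the chord is in first inversion, so the figured bass is 65.

IV65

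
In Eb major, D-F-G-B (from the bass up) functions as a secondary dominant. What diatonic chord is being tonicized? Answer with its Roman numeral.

The chord is a dominant seventh chord on G.
A dominant resolves down a perfect fifth: G → C. In Eb major, C is scale degree 6, i.e. vi.

vi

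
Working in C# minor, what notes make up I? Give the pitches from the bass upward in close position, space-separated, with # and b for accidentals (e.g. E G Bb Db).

C# E# G#

Scale degree 1 in C# minor is C#; here the chord built on it is altered to a major triad. I is the major tonic (Picardy third), borrowed from the parallel major.
So the chord is C#-E#-G#, a major triad.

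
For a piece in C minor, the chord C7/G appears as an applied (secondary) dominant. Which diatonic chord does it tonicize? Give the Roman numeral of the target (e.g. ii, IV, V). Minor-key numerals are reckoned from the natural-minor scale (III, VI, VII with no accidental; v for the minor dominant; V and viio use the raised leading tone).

The chord is a dominant seventh chord on C.
A dominant resolves down a perfect fifth: C → F. In C minor, F is scale degree 4, i.e. iv.

iv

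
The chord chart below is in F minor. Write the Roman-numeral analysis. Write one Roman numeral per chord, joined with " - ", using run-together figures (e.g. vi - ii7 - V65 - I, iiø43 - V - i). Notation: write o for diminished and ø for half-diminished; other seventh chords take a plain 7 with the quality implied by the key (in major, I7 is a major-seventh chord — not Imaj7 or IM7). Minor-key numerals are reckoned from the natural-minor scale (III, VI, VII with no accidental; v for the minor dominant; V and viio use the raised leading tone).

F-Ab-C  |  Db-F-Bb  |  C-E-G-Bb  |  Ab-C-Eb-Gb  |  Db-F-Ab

i - iv6 - V7 - V7/VI - VI

F-Ab-C has root F, degree 1 in F minor, so i.
Db-F-Bb: root Bb is the subdominant; minor triad there is iv6.
C-E-G-Bb has root C, degree 5 in F minor, so V7.
Ab-C-Eb-Gb: a dominant seventh chord on Ab, the applied dominant of VI → V7/VI.
Db-F-Ab: major triad on Db = scale degree 6 → VI.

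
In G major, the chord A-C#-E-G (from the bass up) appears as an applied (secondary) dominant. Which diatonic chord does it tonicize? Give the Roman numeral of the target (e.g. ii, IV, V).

V

The chord is a dominant seventh chord on A.
A dominant resolves down a perfect fifth: A → D. In G major, D is scale degree 5, i.e. V.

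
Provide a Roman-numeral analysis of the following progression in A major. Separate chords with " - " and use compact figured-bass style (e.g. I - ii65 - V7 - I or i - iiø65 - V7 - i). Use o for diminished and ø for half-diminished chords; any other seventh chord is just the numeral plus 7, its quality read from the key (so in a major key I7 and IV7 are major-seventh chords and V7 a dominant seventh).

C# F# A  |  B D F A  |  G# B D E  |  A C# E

vi64 - iiø7 - V65 - I

C#-F#-A: root F# is the submediant; minor triad there is vi64.
B-D-F-A: B with this quality isn't in the key; it's iiø7, borrowed from the parallel minor.
G#-B-D-E: root E is the dominant; dominant seventh chord there is V65.
A-C#-E: major triad on A = scale degree 1 → I.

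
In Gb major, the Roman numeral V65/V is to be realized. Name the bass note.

The applied chord V65/V is rooted on Ab: Ab-C-Eb-Gb.
The figure 65 means first inversion — the third is in the bass.

C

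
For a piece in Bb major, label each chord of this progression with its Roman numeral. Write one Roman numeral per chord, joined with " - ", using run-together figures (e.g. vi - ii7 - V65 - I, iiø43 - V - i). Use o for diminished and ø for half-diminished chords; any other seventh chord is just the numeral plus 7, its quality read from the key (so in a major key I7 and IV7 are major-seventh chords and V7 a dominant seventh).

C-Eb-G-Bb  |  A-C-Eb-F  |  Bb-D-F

C-Eb-G-Bb: root C is the supertonic; minor seventh chord there is ii7.
A-C-Eb-F has root F, degree 5 in Bb major, so V65.
Bb-D-F: root Bb is the tonic; major triad there is I.

ii7 - V65 - I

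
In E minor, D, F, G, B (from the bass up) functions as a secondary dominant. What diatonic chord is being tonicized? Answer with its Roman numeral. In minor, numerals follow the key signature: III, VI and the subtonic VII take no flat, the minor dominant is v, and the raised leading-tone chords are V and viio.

VI

The chord is a dominant seventh chord on G.
A dominant resolves down a perfect fifth: G → C. In E minor, C is scale degree 6, i.e. VI.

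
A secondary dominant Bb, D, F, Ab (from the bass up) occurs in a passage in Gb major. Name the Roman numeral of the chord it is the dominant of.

vi

The chord is a dominant seventh chord on Bb.
A dominant resolves down a perfect fifth: Bb → Eb. In Gb major, Eb is scale degree 6, i.e. vi.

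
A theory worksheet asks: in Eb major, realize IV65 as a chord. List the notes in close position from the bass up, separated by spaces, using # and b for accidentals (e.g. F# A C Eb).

The numeral's case and figure indicate a major seventh chord. In Eb major its root, the subdominant, is Ab.
That chord is spelled Ab-C-Eb-G.
With the 65 figure the chord is in first inversion; from the bass C upward in close position it reads C-Eb-G-Ab.

C Eb G Ab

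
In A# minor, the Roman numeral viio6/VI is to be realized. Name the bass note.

G#

The applied chord viio6/VI is rooted on E#: E#-G#-B.
The figure 6 means first inversion — the third is in the bass.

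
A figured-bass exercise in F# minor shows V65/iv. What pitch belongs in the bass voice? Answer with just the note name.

A#

The applied chord V65/iv is rooted on F#: F#-A#-C#-E.
The figure 65 means first inversion — the third is in the bass.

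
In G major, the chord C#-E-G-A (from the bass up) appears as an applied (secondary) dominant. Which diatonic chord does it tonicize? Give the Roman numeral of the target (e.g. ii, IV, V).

V

The chord is a dominant seventh chord on A.
A dominant resolves down a perfect fifth: A → D. In G major, D is scale degree 5, i.e. V.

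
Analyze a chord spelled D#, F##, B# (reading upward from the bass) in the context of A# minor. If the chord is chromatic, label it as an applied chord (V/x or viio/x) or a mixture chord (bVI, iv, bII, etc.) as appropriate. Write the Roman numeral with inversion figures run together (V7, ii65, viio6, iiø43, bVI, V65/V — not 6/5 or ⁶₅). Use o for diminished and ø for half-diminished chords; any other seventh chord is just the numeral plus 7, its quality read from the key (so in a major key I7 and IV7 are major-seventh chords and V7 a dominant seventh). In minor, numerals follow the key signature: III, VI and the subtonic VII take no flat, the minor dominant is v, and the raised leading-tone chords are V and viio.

Stacked in thirds the chord is B#-D#-F##: a minor triad on B#.
B# is the second degree of A# minor. This is the minor supertonic, borrowed from the parallel major (the Dorian ii).
With D# in the bass the chord is in first inversion, so the figured bass is 6.

ii6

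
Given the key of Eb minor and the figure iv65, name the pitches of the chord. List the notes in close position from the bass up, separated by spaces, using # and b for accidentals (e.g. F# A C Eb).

In Eb minor, scale degree 4 is Ab, and the diatonic chord built there is a minor seventh chord.
Stacking thirds from Ab gives Ab-Cb-Eb-Gb.
With the 65 figure the chord is in first inversion; from the bass Cb upward in close position it reads Cb-Eb-Gb-Ab.

Cb Eb Gb Ab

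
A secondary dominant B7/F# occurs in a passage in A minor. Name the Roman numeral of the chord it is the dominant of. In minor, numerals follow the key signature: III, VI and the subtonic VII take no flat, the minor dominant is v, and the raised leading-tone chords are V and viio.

The chord is a dominant seventh chord on B.
A dominant resolves down a perfect fifth: B → E. In A minor, E is scale degree 5, i.e. V.

V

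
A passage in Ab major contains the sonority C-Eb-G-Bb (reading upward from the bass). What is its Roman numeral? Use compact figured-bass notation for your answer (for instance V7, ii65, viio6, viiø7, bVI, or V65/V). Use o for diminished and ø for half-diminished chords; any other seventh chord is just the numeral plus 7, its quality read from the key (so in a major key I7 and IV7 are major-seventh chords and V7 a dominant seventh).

Stacked in thirds the chord is C-Eb-G-Bb: a minor seventh chord on C.
In Ab major, C is the mediant; the diatonic minor seventh chord there is iii7.

iii7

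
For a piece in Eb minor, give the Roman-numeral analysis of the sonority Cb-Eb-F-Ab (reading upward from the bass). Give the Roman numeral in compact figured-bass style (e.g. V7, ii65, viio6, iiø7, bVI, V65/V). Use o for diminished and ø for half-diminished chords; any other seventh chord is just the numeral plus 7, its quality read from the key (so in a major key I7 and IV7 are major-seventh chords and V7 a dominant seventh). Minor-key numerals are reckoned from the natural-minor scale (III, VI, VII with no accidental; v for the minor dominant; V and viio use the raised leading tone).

The pitches F-Ab-Cb-Eb form a half-diminished seventh chord rooted on F.
F is scale degree 2 in Eb minor, and a half-diminished seventh chord on that degree is written iiø7.
With Cb in the bass the chord is in second inversion, so the figured bass is 43.

iiø43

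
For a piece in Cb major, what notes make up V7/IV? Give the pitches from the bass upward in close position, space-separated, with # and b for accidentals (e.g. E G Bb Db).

Cb Eb Gb Bbb

The slash means an applied dominant: we want the dominant of IV. In Cb major, IV is Fb major, and its dominant is built on Cb.
Building a dominant seventh chord on Cb gives Cb-Eb-Gb-Bbb.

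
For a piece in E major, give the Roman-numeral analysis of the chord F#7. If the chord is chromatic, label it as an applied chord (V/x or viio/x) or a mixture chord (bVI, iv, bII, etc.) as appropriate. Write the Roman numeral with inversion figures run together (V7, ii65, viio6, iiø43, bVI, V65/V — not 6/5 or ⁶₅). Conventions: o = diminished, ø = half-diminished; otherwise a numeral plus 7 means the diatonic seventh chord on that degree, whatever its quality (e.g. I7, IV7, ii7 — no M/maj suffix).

The pitches F#-A#-C#-E form a dominant seventh chord rooted on F#.
F# is not a diatonic chord root with this quality in E major, but it lies a perfect fifth above B (V), so the chord functions as an applied dominant of V.

V7/V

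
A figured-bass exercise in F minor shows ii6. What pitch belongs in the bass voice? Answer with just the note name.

Bb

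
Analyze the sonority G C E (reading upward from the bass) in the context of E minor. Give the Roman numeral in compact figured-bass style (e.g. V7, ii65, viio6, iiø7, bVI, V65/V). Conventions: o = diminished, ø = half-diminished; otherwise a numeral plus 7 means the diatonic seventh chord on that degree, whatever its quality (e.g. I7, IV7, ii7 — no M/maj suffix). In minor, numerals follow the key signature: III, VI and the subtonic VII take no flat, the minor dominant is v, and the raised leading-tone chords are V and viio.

Stacked in thirds the chord is C-E-G: a major triad on C.
C is scale degree 6 in E minor, and a major triad on that degree is written VI.
With G in the bass the chord is in second inversion, so the figured bass is 64.

VI64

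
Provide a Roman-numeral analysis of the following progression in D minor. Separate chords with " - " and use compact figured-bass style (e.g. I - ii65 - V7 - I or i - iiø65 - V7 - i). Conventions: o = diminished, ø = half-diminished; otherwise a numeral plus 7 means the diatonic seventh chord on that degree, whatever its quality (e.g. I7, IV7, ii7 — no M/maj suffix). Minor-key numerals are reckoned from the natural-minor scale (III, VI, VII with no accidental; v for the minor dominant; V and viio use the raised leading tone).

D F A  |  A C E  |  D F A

i - v - i

D-F-A: root D is the tonic; minor triad there is i.
A-C-E: minor triad on A = scale degree 5 → v.
D-F-A: minor triad on D = scale degree 1 → i.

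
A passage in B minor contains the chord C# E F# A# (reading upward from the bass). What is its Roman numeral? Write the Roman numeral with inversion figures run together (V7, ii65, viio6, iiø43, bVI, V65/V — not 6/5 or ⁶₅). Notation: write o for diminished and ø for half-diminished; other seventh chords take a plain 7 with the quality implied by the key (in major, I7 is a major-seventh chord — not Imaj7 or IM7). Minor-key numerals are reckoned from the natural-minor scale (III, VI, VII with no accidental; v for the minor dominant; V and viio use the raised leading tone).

Stacked in thirds the chord is F#-A#-C#-E: a dominant seventh chord on F#.
In B minor, F# is the dominant; the diatonic dominant seventh chord there is V7.
With C# in the bass the chord is in second inversion, so the figured bass is 43.

V43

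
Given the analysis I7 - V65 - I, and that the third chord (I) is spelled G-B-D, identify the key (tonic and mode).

G major

The chord G is a major triad rooted on G; its label is I.
If G is scale degree 1 and the mode makes that degree carry a major triad, the tonic is G and the mode is major.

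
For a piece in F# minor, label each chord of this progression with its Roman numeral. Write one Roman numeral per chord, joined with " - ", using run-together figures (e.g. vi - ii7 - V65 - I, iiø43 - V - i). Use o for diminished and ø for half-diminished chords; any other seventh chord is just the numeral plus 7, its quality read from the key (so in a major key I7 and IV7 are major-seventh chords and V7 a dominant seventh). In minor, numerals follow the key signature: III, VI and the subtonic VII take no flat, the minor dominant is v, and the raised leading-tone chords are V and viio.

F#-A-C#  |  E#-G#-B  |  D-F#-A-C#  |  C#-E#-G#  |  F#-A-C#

i - viio - VI7 - V - i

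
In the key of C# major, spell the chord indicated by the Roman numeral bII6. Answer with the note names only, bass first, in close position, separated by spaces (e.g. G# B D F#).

bII6 is the Neapolitan sixth — a major triad on the lowered second degree, here in its customary first inversion. In C# major that root is D.
So the chord is D-F#-A, a major triad.
With the 6 figure the chord is in first inversion; from the bass F# upward in close position it reads F#-A-D.

F# A D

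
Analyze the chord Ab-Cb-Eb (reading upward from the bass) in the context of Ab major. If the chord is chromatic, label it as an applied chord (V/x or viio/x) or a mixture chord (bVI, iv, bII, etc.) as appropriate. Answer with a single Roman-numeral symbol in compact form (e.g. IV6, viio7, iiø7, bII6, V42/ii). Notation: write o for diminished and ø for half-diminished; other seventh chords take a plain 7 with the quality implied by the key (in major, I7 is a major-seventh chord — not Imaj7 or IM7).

The pitches Ab-Cb-Eb form a minor triad rooted on Ab.
Ab is the first degree of Ab major. This is the minor tonic, borrowed from the parallel minor.

i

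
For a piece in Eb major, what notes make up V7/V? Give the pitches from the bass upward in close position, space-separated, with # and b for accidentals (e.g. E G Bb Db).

V7/V is a secondary dominant — the dominant seventh of V. V in Eb major is Bb, so the applied chord's root is F, a perfect fifth above.
Building a dominant seventh chord on F gives F-A-C-Eb.

F A C Eb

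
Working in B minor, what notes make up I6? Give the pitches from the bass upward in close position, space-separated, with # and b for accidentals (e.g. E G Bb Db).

I6 is the major tonic (Picardy third), borrowed from the parallel major. In B minor that root is B.
So the chord is B-D#-F#.
The figured bass 6 indicates first inversion, placing the third (D#) in the bass: D#-F#-B.

D# F# B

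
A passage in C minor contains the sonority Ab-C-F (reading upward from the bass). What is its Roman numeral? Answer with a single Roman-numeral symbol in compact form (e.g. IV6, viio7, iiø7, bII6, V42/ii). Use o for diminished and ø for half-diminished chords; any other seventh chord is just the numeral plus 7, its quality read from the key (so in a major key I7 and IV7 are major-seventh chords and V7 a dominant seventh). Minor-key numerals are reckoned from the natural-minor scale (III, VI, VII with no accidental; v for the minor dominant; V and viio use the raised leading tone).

iv6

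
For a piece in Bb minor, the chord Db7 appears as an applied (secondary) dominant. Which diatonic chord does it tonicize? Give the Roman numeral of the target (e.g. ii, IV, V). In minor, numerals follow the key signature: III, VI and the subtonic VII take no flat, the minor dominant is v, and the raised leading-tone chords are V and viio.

VI

The chord is a dominant seventh chord on Db.
A dominant resolves down a perfect fifth: Db → Gb. In Bb minor, Gb is scale degree 6, i.e. VI.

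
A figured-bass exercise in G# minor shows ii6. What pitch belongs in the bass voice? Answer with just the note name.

ii in G# minor has root A#; the chord is A#-C#-E#.
The figure 6 means first inversion — the third is in the bass.

C#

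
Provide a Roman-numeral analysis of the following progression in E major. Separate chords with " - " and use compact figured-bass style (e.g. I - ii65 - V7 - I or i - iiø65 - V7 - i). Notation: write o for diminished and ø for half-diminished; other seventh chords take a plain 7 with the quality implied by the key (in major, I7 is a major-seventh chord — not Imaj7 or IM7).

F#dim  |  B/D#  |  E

F#dim: diminished triad on F# — chromatic; iio (borrowed from the parallel minor).
B/D#: root B is the dominant; major triad there is V6.
E: major triad on E = scale degree 1 → I.

iio - V6 - I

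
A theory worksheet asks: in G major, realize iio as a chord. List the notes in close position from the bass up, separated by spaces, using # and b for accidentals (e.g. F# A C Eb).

A C Eb

iio is the diminished supertonic triad, borrowed from the parallel minor. In G major that root is A.
So the chord is A-C-Eb.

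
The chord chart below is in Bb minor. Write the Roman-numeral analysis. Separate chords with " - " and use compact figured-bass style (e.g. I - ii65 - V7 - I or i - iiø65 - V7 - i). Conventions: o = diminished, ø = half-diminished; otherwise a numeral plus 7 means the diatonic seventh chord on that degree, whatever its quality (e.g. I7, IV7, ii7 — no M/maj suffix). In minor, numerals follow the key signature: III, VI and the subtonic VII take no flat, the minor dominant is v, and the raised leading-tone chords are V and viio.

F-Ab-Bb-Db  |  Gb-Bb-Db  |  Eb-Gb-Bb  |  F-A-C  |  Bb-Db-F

i43 - VI - iv - V - i

F-Ab-Bb-Db has root Bb, degree 1 in Bb minor, so i43.
Gb-Bb-Db: root Gb is the submediant; major triad there is VI.
Eb-Gb-Bb: root Eb is the subdominant; minor triad there is iv.
F-A-C: major triad on F = scale degree 5 → V.
Bb-Db-F: root Bb is the tonic; minor triad there is i.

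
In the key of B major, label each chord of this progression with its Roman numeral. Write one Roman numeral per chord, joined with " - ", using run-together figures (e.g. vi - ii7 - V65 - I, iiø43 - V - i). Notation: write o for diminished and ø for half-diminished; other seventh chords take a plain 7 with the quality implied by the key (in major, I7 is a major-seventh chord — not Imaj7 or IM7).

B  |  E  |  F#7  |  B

I - IV - V7 - I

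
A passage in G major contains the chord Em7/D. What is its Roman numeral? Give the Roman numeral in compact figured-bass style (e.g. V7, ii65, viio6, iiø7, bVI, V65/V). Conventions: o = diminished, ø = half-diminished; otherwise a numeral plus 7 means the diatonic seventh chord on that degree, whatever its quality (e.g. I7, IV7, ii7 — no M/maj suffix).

vi42

The pitches E-G-B-D form a minor seventh chord rooted on E.
E is scale degree 6 in G major, and a minor seventh chord on that degree is written vi7.
With D in the bass the chord is in third inversion, so the figured bass is 42.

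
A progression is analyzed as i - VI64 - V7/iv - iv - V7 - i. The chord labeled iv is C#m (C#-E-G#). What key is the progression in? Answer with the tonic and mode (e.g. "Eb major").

G# minor

The anchor chord is a minor triad on C#, labeled iv.
If C# is scale degree 4 and the mode makes that degree carry a minor triad, the tonic is G# and the mode is minor.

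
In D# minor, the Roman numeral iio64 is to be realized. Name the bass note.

B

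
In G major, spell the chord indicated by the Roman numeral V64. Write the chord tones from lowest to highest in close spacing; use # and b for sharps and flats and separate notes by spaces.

A D F#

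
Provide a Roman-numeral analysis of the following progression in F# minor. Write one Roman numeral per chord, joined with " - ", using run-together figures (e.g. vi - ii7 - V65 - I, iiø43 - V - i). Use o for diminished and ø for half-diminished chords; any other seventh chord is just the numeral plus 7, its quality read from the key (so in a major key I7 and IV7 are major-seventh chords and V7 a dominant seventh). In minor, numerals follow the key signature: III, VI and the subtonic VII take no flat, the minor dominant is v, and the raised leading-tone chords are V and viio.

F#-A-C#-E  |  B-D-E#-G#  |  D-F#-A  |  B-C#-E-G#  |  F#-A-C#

F#-A-C#-E: minor seventh chord on F# = scale degree 1 → i7.
B-D-E#-G#: root E# is the leading tone; fully diminished seventh chord there is viio43.
D-F#-A: root D is the submediant; major triad there is VI.
B-C#-E-G#: minor seventh chord on C# = scale degree 5 → v42.
F#-A-C# has root F#, degree 1 in F# minor, so i.

i7 - viio43 - VI - v42 - i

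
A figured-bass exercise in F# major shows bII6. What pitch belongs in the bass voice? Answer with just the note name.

bII in F# major has root G; the chord is G-B-D.
The figure 6 means first inversion — the third is in the bass.

B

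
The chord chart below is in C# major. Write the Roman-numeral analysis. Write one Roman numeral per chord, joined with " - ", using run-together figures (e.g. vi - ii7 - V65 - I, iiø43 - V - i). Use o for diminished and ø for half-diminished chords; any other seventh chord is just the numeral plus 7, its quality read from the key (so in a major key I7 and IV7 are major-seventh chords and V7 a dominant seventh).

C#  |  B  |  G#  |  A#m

I - bVII - V - vi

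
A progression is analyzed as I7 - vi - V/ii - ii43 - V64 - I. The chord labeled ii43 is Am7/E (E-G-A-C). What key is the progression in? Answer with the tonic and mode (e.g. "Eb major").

The chord Am7/E is a minor seventh chord rooted on A; its label is ii43.
If A is scale degree 2 and the mode makes that degree carry a minor seventh chord, the tonic is G and the mode is major.

G major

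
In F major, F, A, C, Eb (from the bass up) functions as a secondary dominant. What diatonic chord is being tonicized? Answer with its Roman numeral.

IV

The chord is a dominant seventh chord on F.
A dominant resolves down a perfect fifth: F → Bb. In F major, Bb is scale degree 4, i.e. IV.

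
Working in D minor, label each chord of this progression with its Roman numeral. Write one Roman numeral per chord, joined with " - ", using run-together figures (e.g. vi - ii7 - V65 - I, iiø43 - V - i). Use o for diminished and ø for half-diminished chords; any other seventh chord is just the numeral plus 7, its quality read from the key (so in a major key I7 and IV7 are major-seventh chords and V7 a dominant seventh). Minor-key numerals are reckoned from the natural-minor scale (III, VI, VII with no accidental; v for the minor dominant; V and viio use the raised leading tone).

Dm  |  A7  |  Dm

i - V7 - i

Dm: root D is the tonic; minor triad there is i.
A7: dominant seventh chord on A = scale degree 5 → V7.
Dm has root D, degree 1 in D minor, so i.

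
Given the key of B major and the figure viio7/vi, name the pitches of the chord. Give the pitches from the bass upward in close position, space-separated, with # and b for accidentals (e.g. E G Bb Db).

F## A# C# E

The slash marks an applied leading-tone chord: viio of vi. In B major, vi is G#, so the leading tone to it is F##, a half step below.
Building a fully diminished seventh chord on F## gives F##-A#-C#-E.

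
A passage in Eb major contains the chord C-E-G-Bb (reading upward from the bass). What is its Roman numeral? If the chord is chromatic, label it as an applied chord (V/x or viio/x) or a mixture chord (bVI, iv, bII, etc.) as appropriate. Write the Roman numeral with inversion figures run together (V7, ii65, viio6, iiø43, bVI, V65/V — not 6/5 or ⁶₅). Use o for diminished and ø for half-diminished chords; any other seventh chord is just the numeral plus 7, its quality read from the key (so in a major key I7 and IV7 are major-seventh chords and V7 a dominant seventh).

V7/ii

Stacked in thirds the chord is C-E-G-Bb: a dominant seventh chord on C.
C is not a diatonic chord root with this quality in Eb major, but it lies a perfect fifth above F (ii), so the chord functions as an applied dominant of ii.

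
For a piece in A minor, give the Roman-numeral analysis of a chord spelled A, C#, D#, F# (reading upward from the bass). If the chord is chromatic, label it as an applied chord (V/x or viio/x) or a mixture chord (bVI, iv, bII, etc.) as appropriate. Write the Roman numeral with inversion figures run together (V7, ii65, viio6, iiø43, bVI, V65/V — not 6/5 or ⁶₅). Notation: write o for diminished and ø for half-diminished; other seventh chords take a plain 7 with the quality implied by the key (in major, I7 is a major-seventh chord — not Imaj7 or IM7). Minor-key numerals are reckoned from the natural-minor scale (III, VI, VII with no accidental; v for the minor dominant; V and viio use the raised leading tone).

viiø43/V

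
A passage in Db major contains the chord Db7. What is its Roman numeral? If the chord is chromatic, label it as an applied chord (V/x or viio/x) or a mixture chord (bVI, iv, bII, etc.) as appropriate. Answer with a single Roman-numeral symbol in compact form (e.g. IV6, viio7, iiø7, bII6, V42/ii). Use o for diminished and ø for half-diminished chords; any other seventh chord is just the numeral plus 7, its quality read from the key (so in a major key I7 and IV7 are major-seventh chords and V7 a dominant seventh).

V7/IV

Stacked in thirds the chord is Db-F-Ab-Cb: a dominant seventh chord on Db.
Db is not a diatonic chord root with this quality in Db major, but it lies a perfect fifth above Gb (IV), so the chord functions as an applied dominant of IV.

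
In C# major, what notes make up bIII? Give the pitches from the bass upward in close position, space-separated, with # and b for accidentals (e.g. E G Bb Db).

E G# B

bIII is a major triad on the lowered third degree, borrowed from the parallel minor. In C# major that root is E.
So the chord is E-G#-B.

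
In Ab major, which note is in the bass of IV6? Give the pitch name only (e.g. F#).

F

IV in Ab major has root Db; the chord is Db-F-Ab.
The figure 6 means first inversion — the third is in the bass.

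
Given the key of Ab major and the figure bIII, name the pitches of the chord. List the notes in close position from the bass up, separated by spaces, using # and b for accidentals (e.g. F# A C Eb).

bIII is a major triad on the lowered third degree, borrowed from the parallel minor. In Ab major that root is Cb.
So the chord is Cb-Eb-Gb, a major triad.

Cb Eb Gb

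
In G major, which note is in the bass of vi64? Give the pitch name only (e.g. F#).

B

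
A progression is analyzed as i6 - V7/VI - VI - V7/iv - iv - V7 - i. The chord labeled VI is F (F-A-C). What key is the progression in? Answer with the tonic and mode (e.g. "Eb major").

VI is given as F-A-C — a major triad with root F.
If F is scale degree 6 and the mode makes that degree carry a major triad, the tonic is A and the mode is minor.

A minor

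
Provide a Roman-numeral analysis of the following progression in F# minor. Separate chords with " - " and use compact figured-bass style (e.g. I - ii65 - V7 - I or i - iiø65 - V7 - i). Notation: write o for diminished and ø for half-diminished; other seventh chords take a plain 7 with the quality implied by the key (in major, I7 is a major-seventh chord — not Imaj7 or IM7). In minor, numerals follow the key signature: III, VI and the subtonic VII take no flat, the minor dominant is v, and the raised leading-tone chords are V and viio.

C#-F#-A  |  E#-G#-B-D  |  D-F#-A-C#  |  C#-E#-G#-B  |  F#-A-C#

i64 - viio7 - VI7 - V7 - i

C#-F#-A: root F# is the tonic; minor triad there is i64.
E#-G#-B-D has root E#, degree 7 in F# minor, so viio7.
D-F#-A-C#: root D is the submediant; major seventh chord there is VI7.
C#-E#-G#-B: root C# is the dominant; dominant seventh chord there is V7.
F#-A-C# has root F#, degree 1 in F# minor, so i.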